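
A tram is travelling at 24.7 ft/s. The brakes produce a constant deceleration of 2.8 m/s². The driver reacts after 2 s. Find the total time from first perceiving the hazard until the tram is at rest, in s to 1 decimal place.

Total time ≈ 4.7 s

24.7 ft/s × 0.3048 = 7.5286 m/s.
Braking time = v/a = 7.5286 / 2.800 = 2.689 s.
Total = 2 + 2.689 = 4.689 s.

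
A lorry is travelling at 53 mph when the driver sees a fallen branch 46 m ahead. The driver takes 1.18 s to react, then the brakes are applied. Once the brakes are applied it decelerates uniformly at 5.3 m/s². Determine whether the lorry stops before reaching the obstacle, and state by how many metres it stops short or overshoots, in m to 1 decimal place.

No — it overshoots by 34.9 m

53 mph × 0.44704 = 23.6931 m/s.
Reaction distance = 23.6931 × 1.18 = 27.958 m.
Braking distance = v²/(2a) = 561.363 / 10.600 = 52.959 m.
Total stopping distance = 27.958 + 52.959 = 80.917 m, vs 46 m available — it cannot stop in time and overshoots by 80.917 − 46 = 34.917 m.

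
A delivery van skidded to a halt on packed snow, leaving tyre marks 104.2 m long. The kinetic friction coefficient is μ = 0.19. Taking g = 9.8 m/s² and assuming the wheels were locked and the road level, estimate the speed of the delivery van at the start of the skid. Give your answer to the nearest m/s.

Initial speed ≈ 20 m/s

Deceleration a = μg = 0.19 × 9.8 = 1.862 m/s².
v = √(2a·d) = √(2 × 1.862 × 104.2) = √388.041 = 19.6988 m/s.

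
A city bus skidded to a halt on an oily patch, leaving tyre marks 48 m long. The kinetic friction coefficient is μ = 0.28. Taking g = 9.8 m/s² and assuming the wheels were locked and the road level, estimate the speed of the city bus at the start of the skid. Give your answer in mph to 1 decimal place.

Initial speed ≈ 36.3 mph

Deceleration a = μg = 0.28 × 9.8 = 2.744 m/s².
v = √(2a·d) = √(2 × 2.744 × 48) = √263.424 = 16.2303 m/s.
= 16.2303 ÷ 0.44704 = 36.306 mph.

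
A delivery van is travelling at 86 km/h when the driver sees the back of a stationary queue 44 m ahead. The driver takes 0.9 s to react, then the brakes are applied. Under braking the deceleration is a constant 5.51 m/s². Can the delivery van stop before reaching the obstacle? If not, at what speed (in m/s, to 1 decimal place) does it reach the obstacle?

86 km/h ÷ 3.6 = 23.8889 m/s.
Reaction distance = 23.8889 × 0.9 = 21.500 m.
Braking distance needed to stop: v²/(2a) = 570.680 / 11.020 = 51.786 m, so total needed = 21.500 + 51.786 = 73.286 m > 44 m — it cannot stop.
Distance remaining when braking begins: 44 − 21.500 = 22.500 m.
v² = v₀² − 2a·d = 570.680 − 2 × 5.510 × 22.500 = 322.730 m²/s².
v = √322.730 = 17.965 m/s.

No — it strikes the obstacle at 18.0 m/s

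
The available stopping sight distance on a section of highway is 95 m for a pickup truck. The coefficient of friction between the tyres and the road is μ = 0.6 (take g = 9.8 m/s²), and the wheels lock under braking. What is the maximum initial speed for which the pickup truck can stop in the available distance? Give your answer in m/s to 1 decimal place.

Maximum speed ≈ 33.4 m/s

a = μg = 0.6 × 9.8 = 5.880 m/s².
v²/(2a) = d ⇒ v = √(2 × 5.880 × 95) = √1117.20 = 33.4245 m/s.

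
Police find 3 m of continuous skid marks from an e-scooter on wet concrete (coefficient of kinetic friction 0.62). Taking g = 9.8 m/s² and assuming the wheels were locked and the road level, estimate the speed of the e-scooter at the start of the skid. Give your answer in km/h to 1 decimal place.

Initial speed ≈ 21.7 km/h

Deceleration a = μg = 0.62 × 9.8 = 6.076 m/s².
v = √(2a·d) = √(2 × 6.076 × 3) = √36.456 = 6.0379 m/s.
= 6.0379 × 3.6 = 21.736 km/h.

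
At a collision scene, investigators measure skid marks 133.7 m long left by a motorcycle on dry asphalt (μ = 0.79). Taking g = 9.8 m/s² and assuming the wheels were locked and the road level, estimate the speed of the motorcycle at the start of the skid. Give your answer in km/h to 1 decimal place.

Initial speed ≈ 163.8 km/h

Deceleration a = μg = 0.79 × 9.8 = 7.742 m/s².
v = √(2a·d) = √(2 × 7.742 × 133.7) = √2070.211 = 45.4996 m/s.
= 45.4996 × 3.6 = 163.799 km/h.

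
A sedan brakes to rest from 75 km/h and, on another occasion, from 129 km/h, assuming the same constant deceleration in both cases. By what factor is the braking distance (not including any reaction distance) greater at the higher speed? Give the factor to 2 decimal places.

Braking distance d = v²/(2a), so with a fixed, d ∝ v².
Factor = (129/75)² = 1.7200² = 2.9584.

Factor ≈ 2.96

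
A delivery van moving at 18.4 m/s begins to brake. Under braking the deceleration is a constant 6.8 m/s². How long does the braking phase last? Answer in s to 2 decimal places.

Braking time = v/a = 18.4000 / 6.800 = 2.706 s.

Braking time ≈ 2.71 s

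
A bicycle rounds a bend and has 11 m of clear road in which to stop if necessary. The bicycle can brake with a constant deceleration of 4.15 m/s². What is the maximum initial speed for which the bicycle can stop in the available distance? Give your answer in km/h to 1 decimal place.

Maximum speed ≈ 34.4 km/h

v²/(2a) = d ⇒ v = √(2 × 4.150 × 11) = √91.30 = 9.5551 m/s.
9.5551 m/s × 3.6 = 34.398 km/h.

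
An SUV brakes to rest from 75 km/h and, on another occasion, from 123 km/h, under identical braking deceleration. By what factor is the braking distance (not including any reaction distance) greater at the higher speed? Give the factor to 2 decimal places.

Braking distance d = v²/(2a), so with a fixed, d ∝ v².
Factor = (123/75)² = 1.6400² = 2.6896.

Factor ≈ 2.69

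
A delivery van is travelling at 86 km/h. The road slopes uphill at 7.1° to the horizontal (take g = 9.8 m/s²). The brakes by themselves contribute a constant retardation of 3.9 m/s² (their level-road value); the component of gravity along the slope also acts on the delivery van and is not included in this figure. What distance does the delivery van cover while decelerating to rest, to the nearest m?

Braking distance ≈ 56 m

86 km/h ÷ 3.6 = 23.8889 m/s.
Gravity along the uphill slope adds to the braking deceleration: a_eff = 3.900 + 9.8·sin 7.1° = 3.900 + 1.211 = 5.111 m/s².
Braking distance = v²/(2a) = 23.8889² / (2 × 5.111) = 570.680 / 10.222 = 55.829 m.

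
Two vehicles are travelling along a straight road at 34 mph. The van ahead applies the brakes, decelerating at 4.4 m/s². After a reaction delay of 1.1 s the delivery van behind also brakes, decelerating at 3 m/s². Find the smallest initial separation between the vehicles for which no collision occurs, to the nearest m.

Minimum gap ≈ 29 m

34 mph × 0.44704 = 15.1994 m/s.
Leader travels v²/(2a_L) = 231.022 / 8.800 = 26.252 m before stopping.
Follower covers v·t_r = 15.1994 × 1.1 = 16.719 m while reacting, then v²/(2a_F) = 231.022 / 6.000 = 38.504 m while braking, for a total of 16.719 + 38.504 = 55.223 m.
Since a_F ≤ a_L and the follower starts braking later, the follower is never slower than the leader, so the closest approach is when both have stopped.
Minimum gap = 55.223 − 26.252 = 28.971 m.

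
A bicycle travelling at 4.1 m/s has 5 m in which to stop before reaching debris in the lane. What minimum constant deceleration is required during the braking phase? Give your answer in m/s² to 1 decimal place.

Required deceleration ≈ 1.7 m/s²

v² = 2a·d ⇒ a = v²/(2d) = 4.1000² / (2 × 5.000) = 16.810 / 10.000 = 1.6810 m/s².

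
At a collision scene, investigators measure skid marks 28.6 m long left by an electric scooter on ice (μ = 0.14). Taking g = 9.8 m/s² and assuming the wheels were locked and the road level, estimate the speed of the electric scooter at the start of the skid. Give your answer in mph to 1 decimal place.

Deceleration a = μg = 0.14 × 9.8 = 1.372 m/s².
v = √(2a·d) = √(2 × 1.372 × 28.6) = √78.478 = 8.8588 m/s.
= 8.8588 ÷ 0.44704 = 19.817 mph.

Initial speed ≈ 19.8 mph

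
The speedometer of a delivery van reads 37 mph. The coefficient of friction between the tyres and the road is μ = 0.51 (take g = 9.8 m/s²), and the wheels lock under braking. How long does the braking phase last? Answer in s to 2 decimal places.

37 mph × 0.44704 = 16.5405 m/s.
a = μg = 0.51 × 9.8 = 4.998 m/s².
Braking time = v/a = 16.5405 / 4.998 = 3.309 s.

Braking time ≈ 3.31 s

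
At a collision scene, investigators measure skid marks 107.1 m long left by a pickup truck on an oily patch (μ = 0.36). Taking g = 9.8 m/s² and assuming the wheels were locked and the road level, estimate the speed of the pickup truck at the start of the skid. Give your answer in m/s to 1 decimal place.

Deceleration a = μg = 0.36 × 9.8 = 3.528 m/s².
v = √(2a·d) = √(2 × 3.528 × 107.1) = √755.698 = 27.4900 m/s.

Initial speed ≈ 27.5 m/s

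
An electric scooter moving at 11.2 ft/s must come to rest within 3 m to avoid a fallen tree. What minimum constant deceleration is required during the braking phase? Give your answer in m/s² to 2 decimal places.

Required deceleration ≈ 1.94 m/s²

11.2 ft/s × 0.3048 = 3.4138 m/s.
v² = 2a·d ⇒ a = v²/(2d) = 3.4138² / (2 × 3.000) = 11.654 / 6.000 = 1.9423 m/s².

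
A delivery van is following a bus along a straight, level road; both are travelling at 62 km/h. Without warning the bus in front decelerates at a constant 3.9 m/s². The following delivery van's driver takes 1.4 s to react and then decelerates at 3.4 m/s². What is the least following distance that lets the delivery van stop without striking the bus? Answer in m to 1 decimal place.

62 km/h ÷ 3.6 = 17.2222 m/s.
Leader travels v²/(2a_L) = 296.604 / 7.800 = 38.026 m before stopping.
Follower covers v·t_r = 17.2222 × 1.4 = 24.111 m while reacting, then v²/(2a_F) = 296.604 / 6.800 = 43.618 m while braking, for a total of 24.111 + 43.618 = 67.729 m.
Since a_F ≤ a_L and the follower starts braking later, the follower is never slower than the leader, so the closest approach is when both have stopped.
Minimum gap = 67.729 − 38.026 = 29.703 m.

Minimum gap ≈ 29.7 m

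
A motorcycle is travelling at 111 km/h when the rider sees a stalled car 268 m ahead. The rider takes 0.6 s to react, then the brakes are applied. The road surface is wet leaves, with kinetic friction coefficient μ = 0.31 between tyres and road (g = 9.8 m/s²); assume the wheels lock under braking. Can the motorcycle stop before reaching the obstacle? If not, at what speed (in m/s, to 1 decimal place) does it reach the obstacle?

111 km/h ÷ 3.6 = 30.8333 m/s.
a = μg = 0.31 × 9.8 = 3.038 m/s².
Reaction distance = 30.8333 × 0.6 = 18.500 m.
Braking distance = v²/(2a) = 950.692 / 6.076 = 156.467 m.
Total stopping distance = 18.500 + 156.467 = 174.967 m, vs 268 m available — it stops with 268 − 174.967 = 93.033 m to spare.

Yes — it stops about 93.0 m short of the obstacle, so it never reaches it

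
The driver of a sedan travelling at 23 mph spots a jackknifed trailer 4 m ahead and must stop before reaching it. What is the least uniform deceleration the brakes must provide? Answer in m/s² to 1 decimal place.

23 mph × 0.44704 = 10.2819 m/s.
v² = 2a·d ⇒ a = v²/(2d) = 10.2819² / (2 × 4.000) = 105.717 / 8.000 = 13.2146 m/s².

Required deceleration ≈ 13.2 m/s²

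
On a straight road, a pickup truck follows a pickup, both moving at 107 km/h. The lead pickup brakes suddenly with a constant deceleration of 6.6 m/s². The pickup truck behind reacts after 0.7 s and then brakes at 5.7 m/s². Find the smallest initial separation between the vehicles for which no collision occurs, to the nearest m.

107 km/h ÷ 3.6 = 29.7222 m/s.
Leader travels v²/(2a_L) = 883.409 / 13.200 = 66.925 m before stopping.
Follower covers v·t_r = 29.7222 × 0.7 = 20.806 m while reacting, then v²/(2a_F) = 883.409 / 11.400 = 77.492 m while braking, for a total of 20.806 + 77.492 = 98.298 m.
Since a_F ≤ a_L and the follower starts braking later, the follower is never slower than the leader, so the closest approach is when both have stopped.
Minimum gap = 98.298 − 66.925 = 31.373 m.

Minimum gap ≈ 31 m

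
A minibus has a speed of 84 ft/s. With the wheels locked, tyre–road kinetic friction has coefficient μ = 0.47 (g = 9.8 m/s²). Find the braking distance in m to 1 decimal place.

Braking distance ≈ 71.2 m

84 ft/s × 0.3048 = 25.6032 m/s.
a = μg = 0.47 × 9.8 = 4.606 m/s².
Braking distance = v²/(2a) = 25.6032² / (2 × 4.606) = 655.524 / 9.212 = 71.160 m.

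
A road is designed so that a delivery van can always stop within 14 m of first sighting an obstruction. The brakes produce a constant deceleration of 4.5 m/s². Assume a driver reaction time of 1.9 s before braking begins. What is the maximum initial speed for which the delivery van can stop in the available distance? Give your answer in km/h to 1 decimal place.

Maximum speed ≈ 20.0 km/h

Stopping distance: v·t_r + v²/(2a) = 14 with t_r = 1.9 s and a = 4.500 m/s².
So v² + 17.100 v − 126.00 = 0.
Positive root: v = −a·t_r + √((a·t_r)² + 2a·d) = −8.550 + √(73.103 + 126.00) = 5.5604 m/s.
5.5604 m/s × 3.6 = 20.017 km/h.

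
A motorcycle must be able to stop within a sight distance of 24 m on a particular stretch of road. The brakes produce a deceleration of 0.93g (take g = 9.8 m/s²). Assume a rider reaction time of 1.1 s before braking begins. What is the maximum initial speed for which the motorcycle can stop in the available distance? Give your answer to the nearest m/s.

a = 0.93 × 9.8 = 9.114 m/s².
Stopping distance: v·t_r + v²/(2a) = 24 with t_r = 1.1 s and a = 9.114 m/s².
So v² + 20.051 v − 437.47 = 0.
Positive root: v = −a·t_r + √((a·t_r)² + 2a·d) = −10.025 + √(100.501 + 437.47) = 13.1692 m/s.

Maximum speed ≈ 13 m/s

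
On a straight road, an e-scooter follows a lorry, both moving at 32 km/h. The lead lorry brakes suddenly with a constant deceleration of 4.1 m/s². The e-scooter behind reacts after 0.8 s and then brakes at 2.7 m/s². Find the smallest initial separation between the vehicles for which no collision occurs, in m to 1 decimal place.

Minimum gap ≈ 12.1 m

32 km/h ÷ 3.6 = 8.8889 m/s.
Leader travels v²/(2a_L) = 79.013 / 8.200 = 9.636 m before stopping.
Follower covers v·t_r = 8.8889 × 0.8 = 7.111 m while reacting, then v²/(2a_F) = 79.013 / 5.400 = 14.632 m while braking, for a total of 7.111 + 14.632 = 21.743 m.
Since a_F ≤ a_L and the follower starts braking later, the follower is never slower than the leader, so the closest approach is when both have stopped.
Minimum gap = 21.743 − 9.636 = 12.107 m.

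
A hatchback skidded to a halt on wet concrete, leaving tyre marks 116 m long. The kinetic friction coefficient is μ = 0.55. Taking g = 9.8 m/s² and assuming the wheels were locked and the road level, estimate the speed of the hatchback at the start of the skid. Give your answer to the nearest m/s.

Initial speed ≈ 35 m/s

Deceleration a = μg = 0.55 × 9.8 = 5.390 m/s².
v = √(2a·d) = √(2 × 5.390 × 116) = √1250.480 = 35.3621 m/s.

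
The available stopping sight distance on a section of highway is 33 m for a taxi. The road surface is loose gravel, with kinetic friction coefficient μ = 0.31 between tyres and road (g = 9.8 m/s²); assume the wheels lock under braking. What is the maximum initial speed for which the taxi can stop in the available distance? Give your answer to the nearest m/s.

a = μg = 0.31 × 9.8 = 3.038 m/s².
v²/(2a) = d ⇒ v = √(2 × 3.038 × 33) = √200.51 = 14.1602 m/s.

Maximum speed ≈ 14 m/s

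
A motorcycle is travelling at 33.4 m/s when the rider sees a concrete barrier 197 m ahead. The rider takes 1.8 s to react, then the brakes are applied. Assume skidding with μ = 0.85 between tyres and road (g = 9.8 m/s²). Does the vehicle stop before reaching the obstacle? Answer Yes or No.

a = μg = 0.85 × 9.8 = 8.330 m/s².
Reaction distance = 33.4000 × 1.8 = 60.120 m.
Braking distance = v²/(2a) = 1115.560 / 16.660 = 66.960 m.
Total stopping distance = 60.120 + 66.960 = 127.080 m, vs 197 m available — it stops with 197 − 127.080 = 69.920 m to spare.

Yes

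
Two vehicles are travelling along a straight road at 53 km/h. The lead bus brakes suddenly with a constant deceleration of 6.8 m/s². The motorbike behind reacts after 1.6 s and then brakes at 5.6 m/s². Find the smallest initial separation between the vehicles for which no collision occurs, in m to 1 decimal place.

53 km/h ÷ 3.6 = 14.7222 m/s.
Leader travels v²/(2a_L) = 216.743 / 13.600 = 15.937 m before stopping.
Follower covers v·t_r = 14.7222 × 1.6 = 23.556 m while reacting, then v²/(2a_F) = 216.743 / 11.200 = 19.352 m while braking, for a total of 23.556 + 19.352 = 42.908 m.
Since a_F ≤ a_L and the follower starts braking later, the follower is never slower than the leader, so the closest approach is when both have stopped.
Minimum gap = 42.908 − 15.937 = 26.971 m.

Minimum gap ≈ 27.0 m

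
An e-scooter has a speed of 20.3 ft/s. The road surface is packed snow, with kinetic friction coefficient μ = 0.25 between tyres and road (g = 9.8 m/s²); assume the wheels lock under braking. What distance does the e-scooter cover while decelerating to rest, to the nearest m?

Braking distance ≈ 8 m

20.3 ft/s × 0.3048 = 6.1874 m/s.
a = μg = 0.25 × 9.8 = 2.450 m/s².
Braking distance = v²/(2a) = 6.1874² / (2 × 2.450) = 38.284 / 4.900 = 7.813 m.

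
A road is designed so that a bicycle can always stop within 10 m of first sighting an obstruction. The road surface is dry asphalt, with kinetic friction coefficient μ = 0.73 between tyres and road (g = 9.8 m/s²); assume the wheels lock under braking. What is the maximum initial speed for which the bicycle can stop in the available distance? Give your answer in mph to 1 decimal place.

a = μg = 0.73 × 9.8 = 7.154 m/s².
v²/(2a) = d ⇒ v = √(2 × 7.154 × 10) = √143.08 = 11.9616 m/s.
11.9616 m/s ÷ 0.44704 = 26.757 mph.

Maximum speed ≈ 26.8 mph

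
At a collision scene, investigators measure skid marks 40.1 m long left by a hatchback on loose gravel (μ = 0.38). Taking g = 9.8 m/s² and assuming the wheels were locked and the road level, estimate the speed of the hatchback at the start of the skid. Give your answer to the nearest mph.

Initial speed ≈ 39 mph

Deceleration a = μg = 0.38 × 9.8 = 3.724 m/s².
v = √(2a·d) = √(2 × 3.724 × 40.1) = √298.665 = 17.2819 m/s.
= 17.2819 ÷ 0.44704 = 38.659 mph.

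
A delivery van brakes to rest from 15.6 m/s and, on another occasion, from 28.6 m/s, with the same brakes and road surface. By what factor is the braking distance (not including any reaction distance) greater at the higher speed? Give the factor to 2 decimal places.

Factor ≈ 3.36

Braking distance d = v²/(2a), so with a fixed, d ∝ v².
Factor = (28.6/15.6)² = 1.8333² = 3.3610.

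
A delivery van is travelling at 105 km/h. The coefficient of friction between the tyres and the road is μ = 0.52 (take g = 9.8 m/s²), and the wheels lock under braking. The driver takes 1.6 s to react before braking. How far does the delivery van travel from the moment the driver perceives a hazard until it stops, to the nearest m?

Total stopping distance ≈ 130 m

105 km/h ÷ 3.6 = 29.1667 m/s.
a = μg = 0.52 × 9.8 = 5.096 m/s².
Reaction distance = v·t_r = 29.1667 × 1.6 = 46.667 m.
Braking distance = v²/(2a) = 29.1667² / (2 × 5.096) = 850.696 / 10.192 = 83.467 m.
Total = 46.667 + 83.467 = 130.134 m.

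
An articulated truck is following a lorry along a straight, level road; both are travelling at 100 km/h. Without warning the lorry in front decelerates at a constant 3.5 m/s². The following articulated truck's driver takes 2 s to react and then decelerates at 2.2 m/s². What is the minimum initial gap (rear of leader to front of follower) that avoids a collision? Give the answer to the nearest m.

Minimum gap ≈ 121 m

100 km/h ÷ 3.6 = 27.7778 m/s.
Leader travels v²/(2a_L) = 771.606 / 7.000 = 110.229 m before stopping.
Follower covers v·t_r = 27.7778 × 2 = 55.556 m while reacting, then v²/(2a_F) = 771.606 / 4.400 = 175.365 m while braking, for a total of 55.556 + 175.365 = 230.921 m.
Since a_F ≤ a_L and the follower starts braking later, the follower is never slower than the leader, so the closest approach is when both have stopped.
Minimum gap = 230.921 − 110.229 = 120.692 m.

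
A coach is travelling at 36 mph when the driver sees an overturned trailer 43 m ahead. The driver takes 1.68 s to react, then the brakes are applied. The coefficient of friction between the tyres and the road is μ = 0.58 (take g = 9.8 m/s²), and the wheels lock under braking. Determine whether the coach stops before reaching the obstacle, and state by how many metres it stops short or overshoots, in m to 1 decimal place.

No — it overshoots by 6.8 m

36 mph × 0.44704 = 16.0934 m/s.
a = μg = 0.58 × 9.8 = 5.684 m/s².
Reaction distance = 16.0934 × 1.68 = 27.037 m.
Braking distance = v²/(2a) = 258.998 / 11.368 = 22.783 m.
Total stopping distance = 27.037 + 22.783 = 49.820 m, vs 43 m available — it cannot stop in time and overshoots by 49.820 − 43 = 6.820 m.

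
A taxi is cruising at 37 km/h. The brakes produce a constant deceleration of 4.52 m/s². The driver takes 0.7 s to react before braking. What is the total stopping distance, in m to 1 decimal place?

37 km/h ÷ 3.6 = 10.2778 m/s.
Reaction distance = v·t_r = 10.2778 × 0.7 = 7.194 m.
Braking distance = v²/(2a) = 10.2778² / (2 × 4.520) = 105.633 / 9.040 = 11.685 m.
Total = 7.194 + 11.685 = 18.879 m.

Total stopping distance ≈ 18.9 m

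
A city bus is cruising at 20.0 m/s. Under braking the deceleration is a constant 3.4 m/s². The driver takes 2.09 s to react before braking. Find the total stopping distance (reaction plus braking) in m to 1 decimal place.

Reaction distance = v·t_r = 20.0000 × 2.09 = 41.800 m.
Braking distance = v²/(2a) = 20.0000² / (2 × 3.400) = 400.000 / 6.800 = 58.824 m.
Total = 41.800 + 58.824 = 100.624 m.

Total stopping distance ≈ 100.6 m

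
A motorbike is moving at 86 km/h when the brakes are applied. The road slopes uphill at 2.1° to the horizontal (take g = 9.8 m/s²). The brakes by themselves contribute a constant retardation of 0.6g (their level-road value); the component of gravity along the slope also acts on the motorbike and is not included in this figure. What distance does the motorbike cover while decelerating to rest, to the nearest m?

86 km/h ÷ 3.6 = 23.8889 m/s.
a = 0.6 × 9.8 = 5.880 m/s².
Gravity along the uphill slope adds to the braking deceleration: a_eff = 5.880 + 9.8·sin 2.1° = 5.880 + 0.359 = 6.239 m/s².
Braking distance = v²/(2a) = 23.8889² / (2 × 6.239) = 570.680 / 12.478 = 45.735 m.

Braking distance ≈ 46 m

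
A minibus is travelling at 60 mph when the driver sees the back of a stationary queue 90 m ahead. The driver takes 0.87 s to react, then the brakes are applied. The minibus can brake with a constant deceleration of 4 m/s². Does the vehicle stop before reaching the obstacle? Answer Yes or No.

No

60 mph × 0.44704 = 26.8224 m/s.
Reaction distance = 26.8224 × 0.87 = 23.335 m.
Braking distance = v²/(2a) = 719.441 / 8.000 = 89.930 m.
Total stopping distance = 23.335 + 89.930 = 113.265 m, vs 90 m available — it cannot stop in time and overshoots by 113.265 − 90 = 23.265 m.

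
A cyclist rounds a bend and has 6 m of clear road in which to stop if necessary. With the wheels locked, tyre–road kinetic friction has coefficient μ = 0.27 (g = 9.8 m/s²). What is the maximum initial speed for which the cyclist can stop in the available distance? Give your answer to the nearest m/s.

Maximum speed ≈ 6 m/s

a = μg = 0.27 × 9.8 = 2.646 m/s².
v²/(2a) = d ⇒ v = √(2 × 2.646 × 6) = √31.75 = 5.6347 m/s.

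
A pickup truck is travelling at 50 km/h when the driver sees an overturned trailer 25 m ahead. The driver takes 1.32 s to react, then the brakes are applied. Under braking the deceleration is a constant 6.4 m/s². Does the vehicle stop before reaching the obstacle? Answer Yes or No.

50 km/h ÷ 3.6 = 13.8889 m/s.
Reaction distance = 13.8889 × 1.32 = 18.333 m.
Braking distance = v²/(2a) = 192.902 / 12.800 = 15.070 m.
Total stopping distance = 18.333 + 15.070 = 33.403 m, vs 25 m available — it cannot stop in time and overshoots by 33.403 − 25 = 8.403 m.

No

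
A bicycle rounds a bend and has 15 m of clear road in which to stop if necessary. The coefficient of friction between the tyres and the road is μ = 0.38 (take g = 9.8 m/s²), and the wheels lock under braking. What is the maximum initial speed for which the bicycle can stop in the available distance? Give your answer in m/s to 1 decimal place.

Maximum speed ≈ 10.6 m/s

a = μg = 0.38 × 9.8 = 3.724 m/s².
v²/(2a) = d ⇒ v = √(2 × 3.724 × 15) = √111.72 = 10.5698 m/s.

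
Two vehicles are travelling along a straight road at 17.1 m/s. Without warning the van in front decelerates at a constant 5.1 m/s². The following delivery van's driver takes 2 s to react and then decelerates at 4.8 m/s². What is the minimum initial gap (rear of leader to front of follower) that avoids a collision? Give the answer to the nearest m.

Minimum gap ≈ 36 m

Leader travels v²/(2a_L) = 292.410 / 10.200 = 28.668 m before stopping.
Follower covers v·t_r = 17.1000 × 2 = 34.200 m while reacting, then v²/(2a_F) = 292.410 / 9.600 = 30.459 m while braking, for a total of 34.200 + 30.459 = 64.659 m.
Since a_F ≤ a_L and the follower starts braking later, the follower is never slower than the leader, so the closest approach is when both have stopped.
Minimum gap = 64.659 − 28.668 = 35.991 m.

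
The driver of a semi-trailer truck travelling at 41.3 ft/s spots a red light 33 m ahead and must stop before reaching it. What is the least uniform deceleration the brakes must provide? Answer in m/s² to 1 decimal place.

Required deceleration ≈ 2.4 m/s²

41.3 ft/s × 0.3048 = 12.5882 m/s.
v² = 2a·d ⇒ a = v²/(2d) = 12.5882² / (2 × 33.000) = 158.463 / 66.000 = 2.4010 m/s².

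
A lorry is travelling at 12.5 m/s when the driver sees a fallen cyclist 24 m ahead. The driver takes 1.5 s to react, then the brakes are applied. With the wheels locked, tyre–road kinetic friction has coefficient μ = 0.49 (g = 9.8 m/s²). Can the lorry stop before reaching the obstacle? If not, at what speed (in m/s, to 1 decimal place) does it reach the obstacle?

a = μg = 0.49 × 9.8 = 4.802 m/s².
Reaction distance = 12.5000 × 1.5 = 18.750 m.
Braking distance needed to stop: v²/(2a) = 156.250 / 9.604 = 16.269 m, so total needed = 18.750 + 16.269 = 35.019 m > 24 m — it cannot stop.
Distance remaining when braking begins: 24 − 18.750 = 5.250 m.
v² = v₀² − 2a·d = 156.250 − 2 × 4.802 × 5.250 = 105.829 m²/s².
v = √105.829 = 10.287 m/s.

No — it strikes the obstacle at 10.3 m/s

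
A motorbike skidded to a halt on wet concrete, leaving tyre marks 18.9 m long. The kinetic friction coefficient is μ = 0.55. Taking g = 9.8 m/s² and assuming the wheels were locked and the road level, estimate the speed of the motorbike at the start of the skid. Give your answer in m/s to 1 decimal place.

Deceleration a = μg = 0.55 × 9.8 = 5.390 m/s².
v = √(2a·d) = √(2 × 5.390 × 18.9) = √203.742 = 14.2738 m/s.

Initial speed ≈ 14.3 m/s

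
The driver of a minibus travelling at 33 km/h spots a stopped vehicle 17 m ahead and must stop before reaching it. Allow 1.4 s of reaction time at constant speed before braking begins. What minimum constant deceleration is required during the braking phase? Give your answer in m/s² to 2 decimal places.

Required deceleration ≈ 10.08 m/s²

33 km/h ÷ 3.6 = 9.1667 m/s.
Distance covered during reaction = 9.1667 × 1.4 = 12.833 m.
Distance available for braking: 17 − 12.833 = 4.167 m.
v² = 2a·d ⇒ a = v²/(2d) = 9.1667² / (2 × 4.167) = 84.028 / 8.334 = 10.0826 m/s².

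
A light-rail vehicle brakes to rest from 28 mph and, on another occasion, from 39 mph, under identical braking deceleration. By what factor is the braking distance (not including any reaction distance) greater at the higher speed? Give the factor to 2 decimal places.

Factor ≈ 1.94

Braking distance d = v²/(2a), so with a fixed, d ∝ v².
Factor = (39/28)² = 1.3929² = 1.9402.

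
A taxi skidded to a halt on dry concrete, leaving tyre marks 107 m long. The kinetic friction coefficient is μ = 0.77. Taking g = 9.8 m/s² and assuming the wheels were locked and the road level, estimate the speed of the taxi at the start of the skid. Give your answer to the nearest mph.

Deceleration a = μg = 0.77 × 9.8 = 7.546 m/s².
v = √(2a·d) = √(2 × 7.546 × 107) = √1614.844 = 40.1851 m/s.
= 40.1851 ÷ 0.44704 = 89.892 mph.

Initial speed ≈ 90 mph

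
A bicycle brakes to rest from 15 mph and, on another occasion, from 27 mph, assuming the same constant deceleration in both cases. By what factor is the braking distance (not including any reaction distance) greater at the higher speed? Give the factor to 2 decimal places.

Factor ≈ 3.24

Braking distance d = v²/(2a), so with a fixed, d ∝ v².
Factor = (27/15)² = 1.8000² = 3.2400.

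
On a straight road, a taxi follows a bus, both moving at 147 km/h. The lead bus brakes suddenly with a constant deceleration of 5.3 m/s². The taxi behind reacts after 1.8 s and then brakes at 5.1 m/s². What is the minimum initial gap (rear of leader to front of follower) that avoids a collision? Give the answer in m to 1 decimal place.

147 km/h ÷ 3.6 = 40.8333 m/s.
Leader travels v²/(2a_L) = 1667.358 / 10.600 = 157.298 m before stopping.
Follower covers v·t_r = 40.8333 × 1.8 = 73.500 m while reacting, then v²/(2a_F) = 1667.358 / 10.200 = 163.466 m while braking, for a total of 73.500 + 163.466 = 236.966 m.
Since a_F ≤ a_L and the follower starts braking later, the follower is never slower than the leader, so the closest approach is when both have stopped.
Minimum gap = 236.966 − 157.298 = 79.668 m.

Minimum gap ≈ 79.7 m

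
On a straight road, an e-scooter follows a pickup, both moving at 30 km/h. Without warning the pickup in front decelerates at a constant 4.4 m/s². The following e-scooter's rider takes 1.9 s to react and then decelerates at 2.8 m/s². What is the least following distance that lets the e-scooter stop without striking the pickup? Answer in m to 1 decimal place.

30 km/h ÷ 3.6 = 8.3333 m/s.
Leader travels v²/(2a_L) = 69.444 / 8.800 = 7.891 m before stopping.
Follower covers v·t_r = 8.3333 × 1.9 = 15.833 m while reacting, then v²/(2a_F) = 69.444 / 5.600 = 12.401 m while braking, for a total of 15.833 + 12.401 = 28.234 m.
Since a_F ≤ a_L and the follower starts braking later, the follower is never slower than the leader, so the closest approach is when both have stopped.
Minimum gap = 28.234 − 7.891 = 20.343 m.

Minimum gap ≈ 20.3 m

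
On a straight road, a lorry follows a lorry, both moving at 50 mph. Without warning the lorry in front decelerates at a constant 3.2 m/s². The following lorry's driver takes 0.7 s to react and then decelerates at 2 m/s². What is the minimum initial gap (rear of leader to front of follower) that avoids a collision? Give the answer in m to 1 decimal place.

50 mph × 0.44704 = 22.3520 m/s.
Leader travels v²/(2a_L) = 499.612 / 6.400 = 78.064 m before stopping.
Follower covers v·t_r = 22.3520 × 0.7 = 15.646 m while reacting, then v²/(2a_F) = 499.612 / 4.000 = 124.903 m while braking, for a total of 15.646 + 124.903 = 140.549 m.
Since a_F ≤ a_L and the follower starts braking later, the follower is never slower than the leader, so the closest approach is when both have stopped.
Minimum gap = 140.549 − 78.064 = 62.485 m.

Minimum gap ≈ 62.5 m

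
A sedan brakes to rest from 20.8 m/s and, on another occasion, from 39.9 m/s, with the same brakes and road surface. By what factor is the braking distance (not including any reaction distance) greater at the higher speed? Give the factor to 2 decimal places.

Factor ≈ 3.68

Braking distance d = v²/(2a), so with a fixed, d ∝ v².
Factor = (39.9/20.8)² = 1.9183² = 3.6799.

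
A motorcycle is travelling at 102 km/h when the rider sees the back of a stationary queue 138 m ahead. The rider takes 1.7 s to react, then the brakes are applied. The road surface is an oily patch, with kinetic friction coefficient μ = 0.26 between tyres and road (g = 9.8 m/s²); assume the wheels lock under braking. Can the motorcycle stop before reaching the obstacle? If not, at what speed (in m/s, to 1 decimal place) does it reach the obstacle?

No — it strikes the obstacle at 18.6 m/s

102 km/h ÷ 3.6 = 28.3333 m/s.
a = μg = 0.26 × 9.8 = 2.548 m/s².
Reaction distance = 28.3333 × 1.7 = 48.167 m.
Braking distance needed to stop: v²/(2a) = 802.776 / 5.096 = 157.531 m, so total needed = 48.167 + 157.531 = 205.698 m > 138 m — it cannot stop.
Distance remaining when braking begins: 138 − 48.167 = 89.833 m.
v² = v₀² − 2a·d = 802.776 − 2 × 2.548 × 89.833 = 344.987 m²/s².
v = √344.987 = 18.574 m/s.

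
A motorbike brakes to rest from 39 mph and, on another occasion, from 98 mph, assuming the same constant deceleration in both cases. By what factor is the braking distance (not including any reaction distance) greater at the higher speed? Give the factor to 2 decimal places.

Factor ≈ 6.31

Braking distance d = v²/(2a), so with a fixed, d ∝ v².
Factor = (98/39)² = 2.5128² = 6.3142.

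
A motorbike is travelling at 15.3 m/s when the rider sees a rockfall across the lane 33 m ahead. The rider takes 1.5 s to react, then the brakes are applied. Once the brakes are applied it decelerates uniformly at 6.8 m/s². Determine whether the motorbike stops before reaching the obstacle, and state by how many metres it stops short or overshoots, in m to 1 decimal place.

Reaction distance = 15.3000 × 1.5 = 22.950 m.
Braking distance = v²/(2a) = 234.090 / 13.600 = 17.213 m.
Total stopping distance = 22.950 + 17.213 = 40.163 m, vs 33 m available — it cannot stop in time and overshoots by 40.163 − 33 = 7.163 m.

No — it overshoots by 7.2 m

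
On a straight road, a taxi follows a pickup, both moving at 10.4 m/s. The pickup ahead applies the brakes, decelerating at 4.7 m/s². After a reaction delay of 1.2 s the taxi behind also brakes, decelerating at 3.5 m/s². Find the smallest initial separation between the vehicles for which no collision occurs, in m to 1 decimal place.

Leader travels v²/(2a_L) = 108.160 / 9.400 = 11.506 m before stopping.
Follower covers v·t_r = 10.4000 × 1.2 = 12.480 m while reacting, then v²/(2a_F) = 108.160 / 7.000 = 15.451 m while braking, for a total of 12.480 + 15.451 = 27.931 m.
Since a_F ≤ a_L and the follower starts braking later, the follower is never slower than the leader, so the closest approach is when both have stopped.
Minimum gap = 27.931 − 11.506 = 16.425 m.

Minimum gap ≈ 16.4 m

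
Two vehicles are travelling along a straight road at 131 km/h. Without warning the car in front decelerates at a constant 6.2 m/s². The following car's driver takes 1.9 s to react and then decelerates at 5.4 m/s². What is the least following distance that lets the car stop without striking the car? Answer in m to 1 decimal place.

Minimum gap ≈ 85.0 m

131 km/h ÷ 3.6 = 36.3889 m/s.
Leader travels v²/(2a_L) = 1324.152 / 12.400 = 106.786 m before stopping.
Follower covers v·t_r = 36.3889 × 1.9 = 69.139 m while reacting, then v²/(2a_F) = 1324.152 / 10.800 = 122.607 m while braking, for a total of 69.139 + 122.607 = 191.746 m.
Since a_F ≤ a_L and the follower starts braking later, the follower is never slower than the leader, so the closest approach is when both have stopped.
Minimum gap = 191.746 − 106.786 = 84.960 m.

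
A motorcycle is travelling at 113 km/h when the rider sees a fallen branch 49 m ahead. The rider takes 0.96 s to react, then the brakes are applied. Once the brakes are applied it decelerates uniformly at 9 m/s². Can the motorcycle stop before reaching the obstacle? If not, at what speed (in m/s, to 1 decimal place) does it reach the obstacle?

113 km/h ÷ 3.6 = 31.3889 m/s.
Reaction distance = 31.3889 × 0.96 = 30.133 m.
Braking distance needed to stop: v²/(2a) = 985.263 / 18.000 = 54.737 m, so total needed = 30.133 + 54.737 = 84.870 m > 49 m — it cannot stop.
Distance remaining when braking begins: 49 − 30.133 = 18.867 m.
v² = v₀² − 2a·d = 985.263 − 2 × 9.000 × 18.867 = 645.657 m²/s².
v = √645.657 = 25.410 m/s.

No — it strikes the obstacle at 25.4 m/s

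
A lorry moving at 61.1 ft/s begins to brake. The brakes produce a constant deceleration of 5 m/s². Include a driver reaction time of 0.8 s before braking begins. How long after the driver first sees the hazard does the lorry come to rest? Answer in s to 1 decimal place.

61.1 ft/s × 0.3048 = 18.6233 m/s.
Braking time = v/a = 18.6233 / 5.000 = 3.725 s.
Total = 0.8 + 3.725 = 4.525 s.

Total time ≈ 4.5 s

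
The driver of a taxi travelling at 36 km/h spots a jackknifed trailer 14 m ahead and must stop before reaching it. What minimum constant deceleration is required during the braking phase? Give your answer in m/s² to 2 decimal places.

36 km/h ÷ 3.6 = 10.0000 m/s.
v² = 2a·d ⇒ a = v²/(2d) = 10.0000² / (2 × 14.000) = 100.000 / 28.000 = 3.5714 m/s².

Required deceleration ≈ 3.57 m/s²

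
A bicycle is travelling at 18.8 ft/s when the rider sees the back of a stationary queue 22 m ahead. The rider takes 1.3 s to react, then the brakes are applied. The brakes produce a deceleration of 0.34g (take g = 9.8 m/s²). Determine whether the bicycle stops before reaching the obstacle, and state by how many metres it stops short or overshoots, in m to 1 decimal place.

18.8 ft/s × 0.3048 = 5.7302 m/s.
a = 0.34 × 9.8 = 3.332 m/s².
Reaction distance = 5.7302 × 1.3 = 7.449 m.
Braking distance = v²/(2a) = 32.835 / 6.664 = 4.927 m.
Total stopping distance = 7.449 + 4.927 = 12.376 m, vs 22 m available — it stops with 22 − 12.376 = 9.624 m to spare.

Yes — it stops 9.6 m short of the obstacle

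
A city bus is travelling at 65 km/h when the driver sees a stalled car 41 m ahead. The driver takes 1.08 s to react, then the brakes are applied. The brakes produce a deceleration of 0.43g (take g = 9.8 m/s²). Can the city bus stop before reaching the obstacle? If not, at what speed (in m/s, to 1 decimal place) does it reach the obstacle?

65 km/h ÷ 3.6 = 18.0556 m/s.
a = 0.43 × 9.8 = 4.214 m/s².
Reaction distance = 18.0556 × 1.08 = 19.500 m.
Braking distance needed to stop: v²/(2a) = 326.005 / 8.428 = 38.681 m, so total needed = 19.500 + 38.681 = 58.181 m > 41 m — it cannot stop.
Distance remaining when braking begins: 41 − 19.500 = 21.500 m.
v² = v₀² − 2a·d = 326.005 − 2 × 4.214 × 21.500 = 144.803 m²/s².
v = √144.803 = 12.033 m/s.

No — it strikes the obstacle at 12.0 m/s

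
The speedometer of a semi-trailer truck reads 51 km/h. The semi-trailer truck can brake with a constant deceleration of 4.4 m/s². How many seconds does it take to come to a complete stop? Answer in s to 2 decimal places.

Braking time ≈ 3.22 s

51 km/h ÷ 3.6 = 14.1667 m/s.
Braking time = v/a = 14.1667 / 4.400 = 3.220 s.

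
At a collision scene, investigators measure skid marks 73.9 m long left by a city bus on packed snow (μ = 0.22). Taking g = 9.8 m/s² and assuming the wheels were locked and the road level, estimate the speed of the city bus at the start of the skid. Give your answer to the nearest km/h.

Deceleration a = μg = 0.22 × 9.8 = 2.156 m/s².
v = √(2a·d) = √(2 × 2.156 × 73.9) = √318.657 = 17.8510 m/s.
= 17.8510 × 3.6 = 64.264 km/h.

Initial speed ≈ 64 km/h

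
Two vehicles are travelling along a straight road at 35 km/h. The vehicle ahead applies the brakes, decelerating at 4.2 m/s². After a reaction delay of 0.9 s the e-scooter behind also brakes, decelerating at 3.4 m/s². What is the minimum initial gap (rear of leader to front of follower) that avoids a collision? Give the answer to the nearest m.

Minimum gap ≈ 11 m

35 km/h ÷ 3.6 = 9.7222 m/s.
Leader travels v²/(2a_L) = 94.521 / 8.400 = 11.252 m before stopping.
Follower covers v·t_r = 9.7222 × 0.9 = 8.750 m while reacting, then v²/(2a_F) = 94.521 / 6.800 = 13.900 m while braking, for a total of 8.750 + 13.900 = 22.650 m.
Since a_F ≤ a_L and the follower starts braking later, the follower is never slower than the leader, so the closest approach is when both have stopped.
Minimum gap = 22.650 − 11.252 = 11.398 m.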